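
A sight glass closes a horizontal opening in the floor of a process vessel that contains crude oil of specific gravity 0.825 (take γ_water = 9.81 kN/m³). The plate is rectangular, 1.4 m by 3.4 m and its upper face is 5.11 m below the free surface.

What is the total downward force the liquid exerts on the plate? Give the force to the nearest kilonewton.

F ≈ 197 kN

γ = 0.825 × 9.81 = 8.09325 kN/m³.
The plate is horizontal, so pressure is uniform at p = γ·h = 8.09325 × 5.11 = 41.3565 kN/m².
A = 1.4 × 3.4 = 4.76 m².
F = p·A = 41.3565 × 4.76 = 196.857 kN.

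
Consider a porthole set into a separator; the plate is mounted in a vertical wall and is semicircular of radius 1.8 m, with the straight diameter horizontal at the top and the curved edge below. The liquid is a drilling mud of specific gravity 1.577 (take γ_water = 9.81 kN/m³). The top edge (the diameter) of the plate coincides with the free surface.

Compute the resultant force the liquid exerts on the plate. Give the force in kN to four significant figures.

F ≈ 60.15 kN

γ = 1.577 × 9.81 = 15.47037 kN/m³.
The centroid of a semicircle lies 4r/(3π) = 0.763944 m from the diameter, here below the top edge, so the centroid depth is h_c = 0.763944 m.
A = πr²/2 = π × 1.8²/2 = 5.08938 m².
Resultant F = γ·h_c·A = 15.47037 × 0.763944 × 5.08938 = 60.1488 kN.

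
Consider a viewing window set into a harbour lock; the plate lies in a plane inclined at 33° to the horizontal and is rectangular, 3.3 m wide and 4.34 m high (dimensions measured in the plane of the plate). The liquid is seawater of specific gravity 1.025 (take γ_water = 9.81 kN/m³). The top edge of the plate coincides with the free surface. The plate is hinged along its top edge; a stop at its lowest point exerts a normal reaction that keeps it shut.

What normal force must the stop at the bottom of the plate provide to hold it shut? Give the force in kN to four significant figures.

P ≈ 113.5 kN

γ = 1.025 × 9.81 = 10.05525 kN/m³.
Let θ = 33° be the plate's angle to the horizontal; measure y along the incline from where the plane meets the free surface. Vertical depth h = y·sinθ with sinθ = 0.544639.
The centroid lies 4.34/2 = 2.17 m below the top edge, so y_c = 2.17 m and h_c = 2.17 × 0.544639 = 1.18187 m.
A = 3.3 × 4.34 = 14.322 m².
Resultant F = γ·h_c·A = 10.05525 × 1.18187 × 14.322 = 170.203 kN.
I_c = b·h³/12 = 3.3 × 4.34³/12 = 22.4803 m⁴.
Centre of pressure: y_p = y_c + I_c/(y_c·A) = 2.17 + 22.4803/(2.17 × 14.322) = 2.17 + 0.723334 = 2.89333 m along the plane.
The resultant acts 2.17 + 0.723334 = 2.89333 m (along the plate) below the hinge at the top edge, so the moment about the hinge is M = F × 2.89333 = 170.203 × 2.89333 = 492.453 kN·m.
A normal force at the bottom, 4.34 m from the hinge, must supply this moment: P = 492.453/4.34 = 113.468 kN.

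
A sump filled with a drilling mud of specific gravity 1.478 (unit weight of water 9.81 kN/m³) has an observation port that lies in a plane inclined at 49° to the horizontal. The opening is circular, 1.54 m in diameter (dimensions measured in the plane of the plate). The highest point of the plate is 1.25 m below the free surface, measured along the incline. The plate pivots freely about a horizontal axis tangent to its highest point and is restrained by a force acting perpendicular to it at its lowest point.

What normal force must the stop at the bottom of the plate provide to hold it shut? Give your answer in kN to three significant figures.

γ = 1.478 × 9.81 = 14.49918 kN/m³.
Let θ = 49° be the plate's angle to the horizontal; measure y along the incline from where the plane meets the free surface. Vertical depth h = y·sinθ with sinθ = 0.754710.
The centroid is at the centre, 0.77 m below the top of the plate, so y_c = 1.25 + 0.77 = 2.02 m and h_c = 2.02 × 0.754710 = 1.52451 m.
A = π(0.77)² = 1.86265 m².
Resultant F = γ·h_c·A = 14.49918 × 1.52451 × 1.86265 = 41.1723 kN.
I_c = πr⁴/4 = π × 0.77⁴/4 = 0.276091 m⁴.
Centre of pressure: y_p = y_c + I_c/(y_c·A) = 2.02 + 0.276091/(2.02 × 1.86265) = 2.02 + 0.0733786 = 2.09338 m along the plane.
The resultant acts 0.77 + 0.0733786 = 0.843379 m (along the plate) below the hinge at the top edge, so the moment about the hinge is M = F × 0.843379 = 41.1723 × 0.843379 = 34.7239 kN·m.
A normal force at the bottom, 1.54 m from the hinge, must supply this moment: P = 34.7239/1.54 = 22.548 kN.

P ≈ 22.5 kN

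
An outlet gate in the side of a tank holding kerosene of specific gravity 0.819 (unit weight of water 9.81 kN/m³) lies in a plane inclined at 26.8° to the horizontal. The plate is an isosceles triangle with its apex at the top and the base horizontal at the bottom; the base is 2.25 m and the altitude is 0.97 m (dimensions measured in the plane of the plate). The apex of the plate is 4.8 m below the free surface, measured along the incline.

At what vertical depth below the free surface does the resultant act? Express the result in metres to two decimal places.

γ = 0.819 × 9.81 = 8.03439 kN/m³.
Let θ = 26.8° be the plate's angle to the horizontal; measure y along the incline from where the plane meets the free surface. Vertical depth h = y·sinθ with sinθ = 0.450878.
With the apex up, the centroid sits 2h/3 = 2 × 0.97/3 = 0.646667 m below the apex, so y_c = 4.8 + 0.646667 = 5.44667 m and h_c = 5.44667 × 0.450878 = 2.45578 m.
A = ½ × 2.25 × 0.97 = 1.09125 m².
Resultant F = γ·h_c·A = 8.03439 × 2.45578 × 1.09125 = 21.5311 kN.
I_c = b·h³/36 = 2.25 × 0.97³/36 = 0.0570421 m⁴.
Centre of pressure: y_p = y_c + I_c/(y_c·A) = 5.44667 + 0.0570421/(5.44667 × 1.09125) = 5.44667 + 0.0095971 = 5.45627 m along the plane.
Vertically, h_p = y_p·sinθ = 5.45627 × 0.450878 = 2.46011 m.

h_p = 2.46 m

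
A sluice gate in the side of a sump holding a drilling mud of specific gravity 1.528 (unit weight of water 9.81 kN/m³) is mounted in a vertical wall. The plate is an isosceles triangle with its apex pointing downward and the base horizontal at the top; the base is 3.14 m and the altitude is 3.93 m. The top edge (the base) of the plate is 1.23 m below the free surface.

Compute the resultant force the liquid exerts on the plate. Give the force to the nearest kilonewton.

γ = 1.528 × 9.81 = 14.98968 kN/m³.
With the apex down, the centroid sits h/3 = 3.93/3 = 1.31 m below the base (the top edge), so the centroid depth is h_c = 1.23 + 1.31 = 2.54 m.
A = ½ × 3.14 × 3.93 = 6.1701 m².
Resultant F = γ·h_c·A = 14.98968 × 2.54 × 6.1701 = 234.919 kN.

F ≈ 235 kN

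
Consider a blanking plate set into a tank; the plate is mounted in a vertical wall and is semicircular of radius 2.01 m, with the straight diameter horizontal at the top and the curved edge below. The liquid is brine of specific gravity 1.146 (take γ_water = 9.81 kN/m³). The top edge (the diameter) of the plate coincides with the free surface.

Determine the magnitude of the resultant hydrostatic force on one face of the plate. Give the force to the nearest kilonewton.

γ = 1.146 × 9.81 = 11.24226 kN/m³.
The centroid of a semicircle lies 4r/(3π) = 0.85307 m from the diameter, here below the top edge, so the centroid depth is h_c = 0.85307 m.
A = πr²/2 = π × 2.01²/2 = 6.34617 m².
Resultant F = γ·h_c·A = 11.24226 × 0.85307 × 6.34617 = 60.8625 kN.

F ≈ 61 kN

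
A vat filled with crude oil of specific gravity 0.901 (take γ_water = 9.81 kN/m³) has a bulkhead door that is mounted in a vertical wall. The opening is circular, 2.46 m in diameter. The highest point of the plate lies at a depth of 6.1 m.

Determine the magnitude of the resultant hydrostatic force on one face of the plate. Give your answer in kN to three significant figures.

γ = 0.901 × 9.81 = 8.83881 kN/m³.
The centroid is at the centre, 1.23 m below the top of the plate, so the centroid depth is h_c = 6.1 + 1.23 = 7.33 m.
A = π(1.23)² = 4.75292 m².
Resultant F = γ·h_c·A = 8.83881 × 7.33 × 4.75292 = 307.934 kN.

F ≈ 308 kN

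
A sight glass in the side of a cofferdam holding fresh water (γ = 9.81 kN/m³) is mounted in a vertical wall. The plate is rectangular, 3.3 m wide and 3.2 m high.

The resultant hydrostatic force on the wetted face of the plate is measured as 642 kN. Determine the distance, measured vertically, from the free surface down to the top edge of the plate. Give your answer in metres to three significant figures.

γ = 9.81 kN/m³.
A = 3.3 × 3.2 = 10.56 m².
From F = γ·h_c·A, the centroid depth is h_c = 642/(9.81 × 10.56) = 6.19729 m.
The centroid lies 3.2/2 = 1.6 m below the top edge, so the top edge sits at h_top = 6.19729 − 1.6 = 4.59729 m below the surface.

d_top ≈ 4.60 m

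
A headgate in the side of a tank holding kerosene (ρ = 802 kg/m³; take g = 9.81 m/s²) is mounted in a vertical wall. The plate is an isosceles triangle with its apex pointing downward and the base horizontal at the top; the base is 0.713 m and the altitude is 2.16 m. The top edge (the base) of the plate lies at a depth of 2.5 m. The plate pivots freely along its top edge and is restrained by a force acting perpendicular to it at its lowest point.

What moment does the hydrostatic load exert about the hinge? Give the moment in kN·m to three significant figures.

M ≈ 15.6 kN·m

γ = ρg = 802 × 9.81 / 1000 = 7.86762 kN/m³.
With the apex down, the centroid sits h/3 = 2.16/3 = 0.72 m below the base (the top edge), so the centroid depth is h_c = 2.5 + 0.72 = 3.22 m.
A = ½ × 0.713 × 2.16 = 0.77004 m².
Resultant F = γ·h_c·A = 7.86762 × 3.22 × 0.77004 = 19.508 kN.
I_c = b·h³/36 = 0.713 × 2.16³/36 = 0.199594 m⁴.
Centre of pressure: y_p = y_c + I_c/(y_c·A) = 3.22 + 0.199594/(3.22 × 0.77004) = 3.22 + 0.0804967 = 3.3005 m along the plane.
The resultant acts 0.72 + 0.0804967 = 0.800497 m (along the plate) below the hinge at the top edge, so the moment about the hinge is M = F × 0.800497 = 19.508 × 0.800497 = 15.6161 kN·m.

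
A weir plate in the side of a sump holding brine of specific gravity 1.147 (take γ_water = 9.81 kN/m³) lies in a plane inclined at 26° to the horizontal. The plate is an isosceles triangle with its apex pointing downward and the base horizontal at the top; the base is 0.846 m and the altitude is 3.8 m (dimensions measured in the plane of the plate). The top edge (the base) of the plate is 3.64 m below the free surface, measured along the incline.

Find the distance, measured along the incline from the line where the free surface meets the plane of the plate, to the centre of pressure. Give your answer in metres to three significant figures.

γ = 1.147 × 9.81 = 11.25207 kN/m³.
Let θ = 26° be the plate's angle to the horizontal; measure y along the incline from where the plane meets the free surface. Vertical depth h = y·sinθ with sinθ = 0.438371.
With the apex down, the centroid sits h/3 = 3.8/3 = 1.26667 m below the base (the top edge), so y_c = 3.64 + 1.26667 = 4.90667 m and h_c = 4.90667 × 0.438371 = 2.15094 m.
A = ½ × 0.846 × 3.8 = 1.6074 m².
Resultant F = γ·h_c·A = 11.25207 × 2.15094 × 1.6074 = 38.9031 kN.
I_c = b·h³/36 = 0.846 × 3.8³/36 = 1.28949 m⁴.
Centre of pressure: y_p = y_c + I_c/(y_c·A) = 4.90667 + 1.28949/(4.90667 × 1.6074) = 4.90667 + 0.163496 = 5.07017 m along the plane.

y_p = 5.07 m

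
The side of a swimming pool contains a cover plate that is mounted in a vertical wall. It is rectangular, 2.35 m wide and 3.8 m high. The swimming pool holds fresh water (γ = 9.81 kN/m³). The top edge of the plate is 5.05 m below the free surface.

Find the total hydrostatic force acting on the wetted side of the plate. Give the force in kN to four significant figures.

F ≈ 608.8 kN

γ = 9.81 kN/m³.
The centroid lies 3.8/2 = 1.9 m below the top edge, so the centroid depth is h_c = 5.05 + 1.9 = 6.95 m.
A = 2.35 × 3.8 = 8.93 m².
Resultant F = γ·h_c·A = 9.81 × 6.95 × 8.93 = 608.843 kN.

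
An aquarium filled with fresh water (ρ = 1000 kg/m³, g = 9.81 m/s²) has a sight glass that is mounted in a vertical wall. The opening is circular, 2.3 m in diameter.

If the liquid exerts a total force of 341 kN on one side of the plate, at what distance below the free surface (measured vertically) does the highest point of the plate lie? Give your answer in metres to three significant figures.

d_top ≈ 7.22 m

γ = ρg = 1000 × 9.81 = 9810 N/m³ = 9.81 kN/m³.
A = π(1.15)² = 4.15476 m².
From F = γ·h_c·A, the centroid depth is h_c = 341/(9.81 × 4.15476) = 8.36642 m.
The centroid is at the centre, 1.15 m below the top of the plate, so the highest point sits at h_top = 8.36642 − 1.15 = 7.21642 m below the surface.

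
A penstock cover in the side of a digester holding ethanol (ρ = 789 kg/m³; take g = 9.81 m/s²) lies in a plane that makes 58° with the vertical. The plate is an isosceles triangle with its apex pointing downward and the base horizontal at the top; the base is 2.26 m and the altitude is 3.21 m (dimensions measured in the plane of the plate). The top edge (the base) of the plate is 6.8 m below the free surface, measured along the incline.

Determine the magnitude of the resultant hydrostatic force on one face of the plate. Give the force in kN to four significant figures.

γ = ρg = 789 × 9.81 / 1000 = 7.74009 kN/m³.
The plate makes 58° with the vertical, i.e. θ = 90° − 58° = 32° to the horizontal. Measuring y along the incline from the free-surface line, vertical depth h = y·sinθ with sinθ = 0.529919.
With the apex down, the centroid sits h/3 = 3.21/3 = 1.07 m below the base (the top edge), so y_c = 6.8 + 1.07 = 7.87 m and h_c = 7.87 × 0.529919 = 4.17046 m.
A = ½ × 2.26 × 3.21 = 3.6273 m².
Resultant F = γ·h_c·A = 7.74009 × 4.17046 × 3.6273 = 117.088 kN.

F ≈ 117.1 kN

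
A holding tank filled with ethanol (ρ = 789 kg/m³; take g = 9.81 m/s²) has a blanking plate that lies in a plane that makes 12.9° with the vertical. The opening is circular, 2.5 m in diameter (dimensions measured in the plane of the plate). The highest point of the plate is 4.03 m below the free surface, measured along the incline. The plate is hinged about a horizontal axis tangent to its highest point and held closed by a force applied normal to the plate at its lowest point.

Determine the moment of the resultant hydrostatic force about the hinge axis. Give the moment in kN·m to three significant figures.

M ≈ 259 kN·m

γ = ρg = 789 × 9.81 / 1000 = 7.74009 kN/m³.
The plate makes 12.9° with the vertical, i.e. θ = 90° − 12.9° = 77.1° to the horizontal. Measuring y along the incline from the free-surface line, vertical depth h = y·sinθ with sinθ = 0.974761.
The centroid is at the centre, 1.25 m below the top of the plate, so y_c = 4.03 + 1.25 = 5.28 m and h_c = 5.28 × 0.974761 = 5.14674 m.
A = π(1.25)² = 4.90874 m².
Resultant F = γ·h_c·A = 7.74009 × 5.14674 × 4.90874 = 195.546 kN.
I_c = πr⁴/4 = π × 1.25⁴/4 = 1.91748 m⁴.
Centre of pressure: y_p = y_c + I_c/(y_c·A) = 5.28 + 1.91748/(5.28 × 4.90874) = 5.28 + 0.0739821 = 5.35398 m along the plane.
The resultant acts 1.25 + 0.0739821 = 1.32398 m (along the plate) below the hinge at the top edge, so the moment about the hinge is M = F × 1.32398 = 195.546 × 1.32398 = 258.899 kN·m.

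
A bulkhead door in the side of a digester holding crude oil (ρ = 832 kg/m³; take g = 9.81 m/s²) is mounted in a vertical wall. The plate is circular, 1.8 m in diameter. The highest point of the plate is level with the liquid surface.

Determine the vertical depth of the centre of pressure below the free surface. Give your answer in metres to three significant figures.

h_p = 1.13 m

γ = ρg = 832 × 9.81 / 1000 = 8.16192 kN/m³.
The centroid is at the centre, 0.9 m below the top of the plate, so the centroid depth is h_c = 0.9 m.
A = π(0.9)² = 2.54469 m².
Resultant F = γ·h_c·A = 8.16192 × 0.9 × 2.54469 = 18.6926 kN.
I_c = πr⁴/4 = π × 0.9⁴/4 = 0.5153 m⁴.
Centre of pressure: y_p = y_c + I_c/(y_c·A) = 0.9 + 0.5153/(0.9 × 2.54469) = 0.9 + 0.225 = 1.125 m along the plane.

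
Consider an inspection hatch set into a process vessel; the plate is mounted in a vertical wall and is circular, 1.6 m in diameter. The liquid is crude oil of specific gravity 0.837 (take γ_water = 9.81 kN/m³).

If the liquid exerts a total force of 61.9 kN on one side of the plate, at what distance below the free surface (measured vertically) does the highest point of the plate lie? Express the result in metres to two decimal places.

d_top ≈ 2.95 m

γ = 0.837 × 9.81 = 8.21097 kN/m³.
A = π(0.8)² = 2.01062 m².
From F = γ·h_c·A, the centroid depth is h_c = 61.9/(8.21097 × 2.01062) = 3.74944 m.
The centroid is at the centre, 0.8 m below the top of the plate, so the highest point sits at h_top = 3.74944 − 0.8 = 2.94944 m below the surface.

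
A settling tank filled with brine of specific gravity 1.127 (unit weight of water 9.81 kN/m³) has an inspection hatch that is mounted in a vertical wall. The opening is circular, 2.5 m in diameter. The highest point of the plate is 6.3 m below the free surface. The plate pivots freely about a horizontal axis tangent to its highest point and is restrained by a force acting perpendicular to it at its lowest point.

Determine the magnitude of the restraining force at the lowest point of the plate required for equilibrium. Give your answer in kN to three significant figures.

P ≈ 213 kN

γ = 1.127 × 9.81 = 11.05587 kN/m³.
The centroid is at the centre, 1.25 m below the top of the plate, so the centroid depth is h_c = 6.3 + 1.25 = 7.55 m.
A = π(1.25)² = 4.90874 m².
Resultant F = γ·h_c·A = 11.05587 × 7.55 × 4.90874 = 409.741 kN.
I_c = πr⁴/4 = π × 1.25⁴/4 = 1.91748 m⁴.
Centre of pressure: y_p = y_c + I_c/(y_c·A) = 7.55 + 1.91748/(7.55 × 4.90874) = 7.55 + 0.0517385 = 7.60174 m along the plane.
The resultant acts 1.25 + 0.0517385 = 1.30174 m (along the plate) below the hinge at the top edge, so the moment about the hinge is M = F × 1.30174 = 409.741 × 1.30174 = 533.376 kN·m.
A normal force at the bottom, 2.5 m from the hinge, must supply this moment: P = 533.376/2.5 = 213.35 kN.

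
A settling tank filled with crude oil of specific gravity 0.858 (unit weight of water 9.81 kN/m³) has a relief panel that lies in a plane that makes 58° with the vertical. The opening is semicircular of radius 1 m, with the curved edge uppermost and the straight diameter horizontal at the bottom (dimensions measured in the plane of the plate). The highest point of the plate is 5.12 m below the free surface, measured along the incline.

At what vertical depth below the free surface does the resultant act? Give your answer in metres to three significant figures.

γ = 0.858 × 9.81 = 8.41698 kN/m³.
The plate makes 58° with the vertical, i.e. θ = 90° − 58° = 32° to the horizontal. Measuring y along the incline from the free-surface line, vertical depth h = y·sinθ with sinθ = 0.529919.
The centroid lies 4r/(3π) = 0.424413 m above the diameter, so r − 4r/(3π) = 1 − 0.424413 = 0.575587 m below the topmost point, so y_c = 5.12 + 0.575587 = 5.69559 m and h_c = 5.69559 × 0.529919 = 3.0182 m.
A = πr²/2 = π × 1²/2 = 1.5708 m².
Resultant F = γ·h_c·A = 8.41698 × 3.0182 × 1.5708 = 39.9048 kN.
I_c = (π/8 − 8/(9π))·r⁴ = 0.109757 × 1⁴ = 0.109757 m⁴.
Centre of pressure: y_p = y_c + I_c/(y_c·A) = 5.69559 + 0.109757/(5.69559 × 1.5708) = 5.69559 + 0.012268 = 5.70786 m along the plane.
Vertically, h_p = y_p·sinθ = 5.70786 × 0.529919 = 3.0247 m.

h_p = 3.02 m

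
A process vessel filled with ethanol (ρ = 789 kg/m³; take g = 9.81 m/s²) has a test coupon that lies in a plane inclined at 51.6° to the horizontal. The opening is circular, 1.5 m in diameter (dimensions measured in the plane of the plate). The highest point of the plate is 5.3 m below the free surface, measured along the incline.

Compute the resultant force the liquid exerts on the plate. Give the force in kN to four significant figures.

F ≈ 64.85 kN

γ = ρg = 789 × 9.81 / 1000 = 7.74009 kN/m³.
Let θ = 51.6° be the plate's angle to the horizontal; measure y along the incline from where the plane meets the free surface. Vertical depth h = y·sinθ with sinθ = 0.783693.
The centroid is at the centre, 0.75 m below the top of the plate, so y_c = 5.3 + 0.75 = 6.05 m and h_c = 6.05 × 0.783693 = 4.74134 m.
A = π(0.75)² = 1.76715 m².
Resultant F = γ·h_c·A = 7.74009 × 4.74134 × 1.76715 = 64.8516 kN.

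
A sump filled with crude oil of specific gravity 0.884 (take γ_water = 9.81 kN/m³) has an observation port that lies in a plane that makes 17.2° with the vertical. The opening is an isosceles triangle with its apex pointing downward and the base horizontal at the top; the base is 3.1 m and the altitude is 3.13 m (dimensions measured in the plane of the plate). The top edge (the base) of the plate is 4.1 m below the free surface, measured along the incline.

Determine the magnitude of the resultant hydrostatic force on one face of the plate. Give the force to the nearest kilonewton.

γ = 0.884 × 9.81 = 8.67204 kN/m³.
The plate makes 17.2° with the vertical, i.e. θ = 90° − 17.2° = 72.8° to the horizontal. Measuring y along the incline from the free-surface line, vertical depth h = y·sinθ with sinθ = 0.955278.
With the apex down, the centroid sits h/3 = 3.13/3 = 1.04333 m below the base (the top edge), so y_c = 4.1 + 1.04333 = 5.14333 m and h_c = 5.14333 × 0.955278 = 4.91331 m.
A = ½ × 3.1 × 3.13 = 4.8515 m².
Resultant F = γ·h_c·A = 8.67204 × 4.91331 × 4.8515 = 206.715 kN.

F ≈ 207 kN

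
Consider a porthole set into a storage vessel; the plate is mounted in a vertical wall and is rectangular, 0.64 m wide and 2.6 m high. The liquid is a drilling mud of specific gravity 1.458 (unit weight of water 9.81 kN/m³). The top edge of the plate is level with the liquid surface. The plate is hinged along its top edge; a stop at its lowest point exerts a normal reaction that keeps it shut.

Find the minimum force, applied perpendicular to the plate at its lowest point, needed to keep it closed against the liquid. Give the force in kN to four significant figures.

P ≈ 20.63 kN

γ = 1.458 × 9.81 = 14.30298 kN/m³.
The centroid lies 2.6/2 = 1.3 m below the top edge, so the centroid depth is h_c = 1.3 m.
A = 0.64 × 2.6 = 1.664 m².
Resultant F = γ·h_c·A = 14.30298 × 1.3 × 1.664 = 30.9402 kN.
I_c = b·h³/12 = 0.64 × 2.6³/12 = 0.937387 m⁴.
Centre of pressure: y_p = y_c + I_c/(y_c·A) = 1.3 + 0.937387/(1.3 × 1.664) = 1.3 + 0.433333 = 1.73333 m along the plane.
The resultant acts 1.3 + 0.433333 = 1.73333 m (along the plate) below the hinge at the top edge, so the moment about the hinge is M = F × 1.73333 = 30.9402 × 1.73333 = 53.6296 kN·m.
A normal force at the bottom, 2.6 m from the hinge, must supply this moment: P = 53.6296/2.6 = 20.6268 kN.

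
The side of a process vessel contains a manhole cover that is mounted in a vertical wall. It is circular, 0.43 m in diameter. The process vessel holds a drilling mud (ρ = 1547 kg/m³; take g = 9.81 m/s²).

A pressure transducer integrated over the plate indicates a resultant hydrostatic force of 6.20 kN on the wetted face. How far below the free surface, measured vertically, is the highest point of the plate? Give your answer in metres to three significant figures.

d_top ≈ 2.60 m

γ = ρg = 1547 × 9.81 / 1000 = 15.17607 kN/m³.
A = π(0.215)² = 0.14522 m².
From F = γ·h_c·A, the centroid depth is h_c = 6.20/(15.17607 × 0.14522) = 2.81323 m.
The centroid is at the centre, 0.215 m below the top of the plate, so the highest point sits at h_top = 2.81323 − 0.215 = 2.59823 m below the surface.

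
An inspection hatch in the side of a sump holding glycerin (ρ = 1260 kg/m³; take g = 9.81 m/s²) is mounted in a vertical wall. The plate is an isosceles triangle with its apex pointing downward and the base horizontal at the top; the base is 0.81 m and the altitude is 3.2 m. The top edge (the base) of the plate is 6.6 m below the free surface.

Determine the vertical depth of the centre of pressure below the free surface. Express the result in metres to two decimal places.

γ = ρg = 1260 × 9.81 / 1000 = 12.3606 kN/m³.
With the apex down, the centroid sits h/3 = 3.2/3 = 1.06667 m below the base (the top edge), so the centroid depth is h_c = 6.6 + 1.06667 = 7.66667 m.
A = ½ × 0.81 × 3.2 = 1.296 m².
Resultant F = γ·h_c·A = 12.3606 × 7.66667 × 1.296 = 122.815 kN.
I_c = b·h³/36 = 0.81 × 3.2³/36 = 0.73728 m⁴.
Centre of pressure: y_p = y_c + I_c/(y_c·A) = 7.66667 + 0.73728/(7.66667 × 1.296) = 7.66667 + 0.0742029 = 7.74087 m along the plane.

h_p = 7.74 m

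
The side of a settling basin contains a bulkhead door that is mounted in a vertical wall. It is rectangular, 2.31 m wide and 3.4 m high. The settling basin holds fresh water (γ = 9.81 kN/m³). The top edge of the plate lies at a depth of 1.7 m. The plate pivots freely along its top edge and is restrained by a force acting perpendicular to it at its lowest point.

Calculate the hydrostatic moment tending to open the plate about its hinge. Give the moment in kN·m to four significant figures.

γ = 9.81 kN/m³.
The centroid lies 3.4/2 = 1.7 m below the top edge, so the centroid depth is h_c = 1.7 + 1.7 = 3.4 m.
A = 2.31 × 3.4 = 7.854 m².
Resultant F = γ·h_c·A = 9.81 × 3.4 × 7.854 = 261.962 kN.
I_c = b·h³/12 = 2.31 × 3.4³/12 = 7.56602 m⁴.
Centre of pressure: y_p = y_c + I_c/(y_c·A) = 3.4 + 7.56602/(3.4 × 7.854) = 3.4 + 0.283333 = 3.68333 m along the plane.
The resultant acts 1.7 + 0.283333 = 1.98333 m (along the plate) below the hinge at the top edge, so the moment about the hinge is M = F × 1.98333 = 261.962 × 1.98333 = 519.557 kN·m.

M ≈ 519.6 kN·m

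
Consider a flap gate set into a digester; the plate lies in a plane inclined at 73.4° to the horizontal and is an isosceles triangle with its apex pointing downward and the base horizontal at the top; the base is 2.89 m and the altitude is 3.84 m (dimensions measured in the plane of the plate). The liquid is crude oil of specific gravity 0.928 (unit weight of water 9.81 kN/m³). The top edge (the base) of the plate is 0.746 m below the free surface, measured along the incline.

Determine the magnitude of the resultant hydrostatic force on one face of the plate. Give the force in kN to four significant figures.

F ≈ 98.08 kN

γ = 0.928 × 9.81 = 9.10368 kN/m³.
Let θ = 73.4° be the plate's angle to the horizontal; measure y along the incline from where the plane meets the free surface. Vertical depth h = y·sinθ with sinθ = 0.958323.
With the apex down, the centroid sits h/3 = 3.84/3 = 1.28 m below the base (the top edge), so y_c = 0.746 + 1.28 = 2.026 m and h_c = 2.026 × 0.958323 = 1.94156 m.
A = ½ × 2.89 × 3.84 = 5.5488 m².
Resultant F = γ·h_c·A = 9.10368 × 1.94156 × 5.5488 = 98.0769 kN.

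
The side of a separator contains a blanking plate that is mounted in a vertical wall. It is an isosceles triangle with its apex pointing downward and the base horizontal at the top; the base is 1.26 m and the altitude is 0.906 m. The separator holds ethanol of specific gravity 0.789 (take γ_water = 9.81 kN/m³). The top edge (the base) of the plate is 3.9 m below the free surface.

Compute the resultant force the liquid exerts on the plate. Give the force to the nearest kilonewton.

F ≈ 19 kN

γ = 0.789 × 9.81 = 7.74009 kN/m³.
With the apex down, the centroid sits h/3 = 0.906/3 = 0.302 m below the base (the top edge), so the centroid depth is h_c = 3.9 + 0.302 = 4.202 m.
A = ½ × 1.26 × 0.906 = 0.57078 m².
Resultant F = γ·h_c·A = 7.74009 × 4.202 × 0.57078 = 18.564 kN.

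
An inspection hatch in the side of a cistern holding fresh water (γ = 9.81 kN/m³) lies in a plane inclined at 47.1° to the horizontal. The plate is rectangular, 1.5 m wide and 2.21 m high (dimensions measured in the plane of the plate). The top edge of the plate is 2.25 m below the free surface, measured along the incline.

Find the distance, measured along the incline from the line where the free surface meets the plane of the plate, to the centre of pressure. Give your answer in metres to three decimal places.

y_p = 3.476 m

γ = 9.81 kN/m³.
Let θ = 47.1° be the plate's angle to the horizontal; measure y along the incline from where the plane meets the free surface. Vertical depth h = y·sinθ with sinθ = 0.732543.
The centroid lies 2.21/2 = 1.105 m below the top edge, so y_c = 2.25 + 1.105 = 3.355 m and h_c = 3.355 × 0.732543 = 2.45768 m.
A = 1.5 × 2.21 = 3.315 m².
Resultant F = γ·h_c·A = 9.81 × 2.45768 × 3.315 = 79.9241 kN.
I_c = b·h³/12 = 1.5 × 2.21³/12 = 1.34923 m⁴.
Centre of pressure: y_p = y_c + I_c/(y_c·A) = 3.355 + 1.34923/(3.355 × 3.315) = 3.355 + 0.121314 = 3.47631 m along the plane.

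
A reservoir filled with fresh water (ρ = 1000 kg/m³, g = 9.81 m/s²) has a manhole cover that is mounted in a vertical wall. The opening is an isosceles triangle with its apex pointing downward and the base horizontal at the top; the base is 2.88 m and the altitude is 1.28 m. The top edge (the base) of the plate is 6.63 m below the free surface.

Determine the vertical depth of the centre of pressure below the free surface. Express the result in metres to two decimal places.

γ = ρg = 1000 × 9.81 = 9810 N/m³ = 9.81 kN/m³.
With the apex down, the centroid sits h/3 = 1.28/3 = 0.426667 m below the base (the top edge), so the centroid depth is h_c = 6.63 + 0.426667 = 7.05667 m.
A = ½ × 2.88 × 1.28 = 1.8432 m².
Resultant F = γ·h_c·A = 9.81 × 7.05667 × 1.8432 = 127.597 kN.
I_c = b·h³/36 = 2.88 × 1.28³/36 = 0.167772 m⁴.
Centre of pressure: y_p = y_c + I_c/(y_c·A) = 7.05667 + 0.167772/(7.05667 × 1.8432) = 7.05667 + 0.0128987 = 7.06957 m along the plane.

h_p = 7.07 m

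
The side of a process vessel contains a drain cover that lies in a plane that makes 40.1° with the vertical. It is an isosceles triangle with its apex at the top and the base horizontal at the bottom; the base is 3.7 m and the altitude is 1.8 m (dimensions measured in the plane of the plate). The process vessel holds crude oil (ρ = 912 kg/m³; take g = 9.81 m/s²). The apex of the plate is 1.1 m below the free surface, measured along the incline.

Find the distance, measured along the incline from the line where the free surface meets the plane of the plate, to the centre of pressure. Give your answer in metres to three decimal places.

y_p = 2.378 m

γ = ρg = 912 × 9.81 / 1000 = 8.94672 kN/m³.
The plate makes 40.1° with the vertical, i.e. θ = 90° − 40.1° = 49.9° to the horizontal. Measuring y along the incline from the free-surface line, vertical depth h = y·sinθ with sinθ = 0.764921.
With the apex up, the centroid sits 2h/3 = 2 × 1.8/3 = 1.2 m below the apex, so y_c = 1.1 + 1.2 = 2.3 m and h_c = 2.3 × 0.764921 = 1.75932 m.
A = ½ × 3.7 × 1.8 = 3.33 m².
Resultant F = γ·h_c·A = 8.94672 × 1.75932 × 3.33 = 52.4147 kN.
I_c = b·h³/36 = 3.7 × 1.8³/36 = 0.5994 m⁴.
Centre of pressure: y_p = y_c + I_c/(y_c·A) = 2.3 + 0.5994/(2.3 × 3.33) = 2.3 + 0.0782609 = 2.37826 m along the plane.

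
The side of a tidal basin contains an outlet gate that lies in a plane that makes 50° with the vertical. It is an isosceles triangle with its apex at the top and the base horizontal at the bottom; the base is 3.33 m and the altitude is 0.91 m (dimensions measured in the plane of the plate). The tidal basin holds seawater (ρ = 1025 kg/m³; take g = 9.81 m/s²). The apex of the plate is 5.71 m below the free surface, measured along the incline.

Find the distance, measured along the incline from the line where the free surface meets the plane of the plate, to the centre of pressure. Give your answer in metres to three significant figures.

γ = ρg = 1025 × 9.81 / 1000 = 10.05525 kN/m³.
The plate makes 50° with the vertical, i.e. θ = 90° − 50° = 40° to the horizontal. Measuring y along the incline from the free-surface line, vertical depth h = y·sinθ with sinθ = 0.642788.
With the apex up, the centroid sits 2h/3 = 2 × 0.91/3 = 0.606667 m below the apex, so y_c = 5.71 + 0.606667 = 6.31667 m and h_c = 6.31667 × 0.642788 = 4.06028 m.
A = ½ × 3.33 × 0.91 = 1.51515 m².
Resultant F = γ·h_c·A = 10.05525 × 4.06028 × 1.51515 = 61.8592 kN.
I_c = b·h³/36 = 3.33 × 0.91³/36 = 0.0697053 m⁴.
Centre of pressure: y_p = y_c + I_c/(y_c·A) = 6.31667 + 0.0697053/(6.31667 × 1.51515) = 6.31667 + 0.0072832 = 6.32395 m along the plane.

y_p = 6.32 m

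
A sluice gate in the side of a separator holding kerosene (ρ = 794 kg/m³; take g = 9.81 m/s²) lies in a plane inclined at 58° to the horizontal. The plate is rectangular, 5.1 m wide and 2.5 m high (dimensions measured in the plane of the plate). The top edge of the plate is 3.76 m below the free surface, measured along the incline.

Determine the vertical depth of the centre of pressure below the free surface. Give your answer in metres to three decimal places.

h_p = 4.337 m

γ = ρg = 794 × 9.81 / 1000 = 7.78914 kN/m³.
Let θ = 58° be the plate's angle to the horizontal; measure y along the incline from where the plane meets the free surface. Vertical depth h = y·sinθ with sinθ = 0.848048.
The centroid lies 2.5/2 = 1.25 m below the top edge, so y_c = 3.76 + 1.25 = 5.01 m and h_c = 5.01 × 0.848048 = 4.24872 m.
A = 5.1 × 2.5 = 12.75 m².
Resultant F = γ·h_c·A = 7.78914 × 4.24872 × 12.75 = 421.947 kN.
I_c = b·h³/12 = 5.1 × 2.5³/12 = 6.64062 m⁴.
Centre of pressure: y_p = y_c + I_c/(y_c·A) = 5.01 + 6.64062/(5.01 × 12.75) = 5.01 + 0.103959 = 5.11396 m along the plane.
Vertically, h_p = y_p·sinθ = 5.11396 × 0.848048 = 4.33688 m.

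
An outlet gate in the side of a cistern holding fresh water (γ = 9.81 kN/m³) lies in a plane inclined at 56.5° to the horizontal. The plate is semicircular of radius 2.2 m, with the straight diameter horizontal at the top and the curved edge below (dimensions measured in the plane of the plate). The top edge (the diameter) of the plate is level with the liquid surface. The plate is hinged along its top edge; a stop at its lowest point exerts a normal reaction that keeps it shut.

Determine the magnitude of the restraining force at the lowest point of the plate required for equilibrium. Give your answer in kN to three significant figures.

P ≈ 34.2 kN

γ = 9.81 kN/m³.
Let θ = 56.5° be the plate's angle to the horizontal; measure y along the incline from where the plane meets the free surface. Vertical depth h = y·sinθ with sinθ = 0.833886.
The centroid of a semicircle lies 4r/(3π) = 0.933709 m from the diameter, here below the top edge, so y_c = 0.933709 m and h_c = 0.933709 × 0.833886 = 0.778607 m.
A = πr²/2 = π × 2.2²/2 = 7.60265 m².
Resultant F = γ·h_c·A = 9.81 × 0.778607 × 7.60265 = 58.0701 kN.
I_c = (π/8 − 8/(9π))·r⁴ = 0.109757 × 2.2⁴ = 2.57112 m⁴.
Centre of pressure: y_p = y_c + I_c/(y_c·A) = 0.933709 + 2.57112/(0.933709 × 7.60265) = 0.933709 + 0.362198 = 1.29591 m along the plane.
The resultant acts 0.933709 + 0.362198 = 1.29591 m (along the plate) below the hinge at the top edge, so the moment about the hinge is M = F × 1.29591 = 58.0701 × 1.29591 = 75.2536 kN·m.
A normal force at the bottom, 2.2 m from the hinge, must supply this moment: P = 75.2536/2.2 = 34.2062 kN.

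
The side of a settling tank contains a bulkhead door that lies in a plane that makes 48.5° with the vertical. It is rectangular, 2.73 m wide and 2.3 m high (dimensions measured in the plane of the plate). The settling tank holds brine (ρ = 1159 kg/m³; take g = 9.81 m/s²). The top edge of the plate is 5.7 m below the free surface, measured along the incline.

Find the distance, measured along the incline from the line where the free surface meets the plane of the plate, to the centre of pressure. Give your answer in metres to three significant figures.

γ = ρg = 1159 × 9.81 / 1000 = 11.36979 kN/m³.
The plate makes 48.5° with the vertical, i.e. θ = 90° − 48.5° = 41.5° to the horizontal. Measuring y along the incline from the free-surface line, vertical depth h = y·sinθ with sinθ = 0.662620.
The centroid lies 2.3/2 = 1.15 m below the top edge, so y_c = 5.7 + 1.15 = 6.85 m and h_c = 6.85 × 0.662620 = 4.53895 m.
A = 2.73 × 2.3 = 6.279 m².
Resultant F = γ·h_c·A = 11.36979 × 4.53895 × 6.279 = 324.04 kN.
I_c = b·h³/12 = 2.73 × 2.3³/12 = 2.76799 m⁴.
Centre of pressure: y_p = y_c + I_c/(y_c·A) = 6.85 + 2.76799/(6.85 × 6.279) = 6.85 + 0.0643552 = 6.91436 m along the plane.

y_p = 6.91 m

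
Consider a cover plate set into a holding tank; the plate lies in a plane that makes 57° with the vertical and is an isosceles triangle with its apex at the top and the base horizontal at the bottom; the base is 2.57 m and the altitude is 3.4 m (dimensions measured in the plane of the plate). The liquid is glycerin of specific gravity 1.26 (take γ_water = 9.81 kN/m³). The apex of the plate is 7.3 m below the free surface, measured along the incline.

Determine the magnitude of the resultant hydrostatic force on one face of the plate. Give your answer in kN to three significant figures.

γ = 1.26 × 9.81 = 12.3606 kN/m³.
The plate makes 57° with the vertical, i.e. θ = 90° − 57° = 33° to the horizontal. Measuring y along the incline from the free-surface line, vertical depth h = y·sinθ with sinθ = 0.544639.
With the apex up, the centroid sits 2h/3 = 2 × 3.4/3 = 2.26667 m below the apex, so y_c = 7.3 + 2.26667 = 9.56667 m and h_c = 9.56667 × 0.544639 = 5.21038 m.
A = ½ × 2.57 × 3.4 = 4.369 m².
Resultant F = γ·h_c·A = 12.3606 × 5.21038 × 4.369 = 281.379 kN.

F ≈ 281 kN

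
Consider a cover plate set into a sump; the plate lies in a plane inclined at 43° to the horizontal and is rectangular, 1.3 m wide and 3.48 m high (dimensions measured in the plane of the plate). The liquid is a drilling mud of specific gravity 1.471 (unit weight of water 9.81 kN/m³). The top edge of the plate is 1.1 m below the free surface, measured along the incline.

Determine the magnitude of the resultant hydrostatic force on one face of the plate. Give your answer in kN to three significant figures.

γ = 1.471 × 9.81 = 14.43051 kN/m³.
Let θ = 43° be the plate's angle to the horizontal; measure y along the incline from where the plane meets the free surface. Vertical depth h = y·sinθ with sinθ = 0.681998.
The centroid lies 3.48/2 = 1.74 m below the top edge, so y_c = 1.1 + 1.74 = 2.84 m and h_c = 2.84 × 0.681998 = 1.93687 m.
A = 1.3 × 3.48 = 4.524 m².
Resultant F = γ·h_c·A = 14.43051 × 1.93687 × 4.524 = 126.446 kN.

F ≈ 126 kN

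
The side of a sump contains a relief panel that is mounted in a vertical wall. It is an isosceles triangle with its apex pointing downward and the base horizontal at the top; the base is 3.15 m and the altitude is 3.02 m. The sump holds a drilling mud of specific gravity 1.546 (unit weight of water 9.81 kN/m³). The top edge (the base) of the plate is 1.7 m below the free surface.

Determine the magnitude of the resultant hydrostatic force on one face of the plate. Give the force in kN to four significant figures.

γ = 1.546 × 9.81 = 15.16626 kN/m³.
With the apex down, the centroid sits h/3 = 3.02/3 = 1.00667 m below the base (the top edge), so the centroid depth is h_c = 1.7 + 1.00667 = 2.70667 m.
A = ½ × 3.15 × 3.02 = 4.7565 m².
Resultant F = γ·h_c·A = 15.16626 × 2.70667 × 4.7565 = 195.255 kN.

F ≈ 195.3 kN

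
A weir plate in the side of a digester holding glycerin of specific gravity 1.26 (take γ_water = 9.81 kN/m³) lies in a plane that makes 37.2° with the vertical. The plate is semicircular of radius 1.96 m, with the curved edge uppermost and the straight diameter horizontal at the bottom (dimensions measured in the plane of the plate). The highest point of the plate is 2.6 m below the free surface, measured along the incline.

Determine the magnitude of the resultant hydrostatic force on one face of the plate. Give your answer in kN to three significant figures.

F ≈ 221 kN

γ = 1.26 × 9.81 = 12.3606 kN/m³.
The plate makes 37.2° with the vertical, i.e. θ = 90° − 37.2° = 52.8° to the horizontal. Measuring y along the incline from the free-surface line, vertical depth h = y·sinθ with sinθ = 0.796530.
The centroid lies 4r/(3π) = 0.83185 m above the diameter, so r − 4r/(3π) = 1.96 − 0.83185 = 1.12815 m below the topmost point, so y_c = 2.6 + 1.12815 = 3.72815 m and h_c = 3.72815 × 0.796530 = 2.96958 m.
A = πr²/2 = π × 1.96²/2 = 6.03437 m².
Resultant F = γ·h_c·A = 12.3606 × 2.96958 × 6.03437 = 221.496 kN.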